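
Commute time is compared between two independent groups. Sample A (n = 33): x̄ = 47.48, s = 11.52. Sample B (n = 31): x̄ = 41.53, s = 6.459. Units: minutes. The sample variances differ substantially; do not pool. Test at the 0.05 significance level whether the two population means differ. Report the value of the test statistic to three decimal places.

2.568

Let group 1 = sample A, group 2 = sample B. H0: μ_1 = μ_2; H1: μ_1 ≠ μ_2 (Welch's two-sample t-test, two-sided).
t = (x̄_1 − x̄_2)/√(s_1²/n_1 + s_2²/n_2) = (47.48 − 41.53)/√(11.52²/33 + 6.459²/31) = 2.568
Welch–Satterthwaite df ≈ 50.92
Two-sided p-value ≈ 0.013
Since p ≈ 0.013 < α = 0.05, reject H0; the data support H1.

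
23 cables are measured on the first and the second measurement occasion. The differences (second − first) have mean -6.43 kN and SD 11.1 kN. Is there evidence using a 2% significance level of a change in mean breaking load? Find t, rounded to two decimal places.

-2.78

H0: μ_d = 0; H1: μ_d ≠ 0 (paired t-test on the differences, two-sided).
t = d̄/(s_d/√n) = -6.43/(11.1/√23) = -2.78
df = n − 1 = 22
Two-sided p-value ≈ 0.011
Since p ≈ 0.011 < α = 0.02, reject H0; the evidence is statistically significant.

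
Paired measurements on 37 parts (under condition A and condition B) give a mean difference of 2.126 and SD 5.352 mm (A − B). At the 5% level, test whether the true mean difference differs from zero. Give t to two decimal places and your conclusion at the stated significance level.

t = 2.42; reject H0

H0: μ_d = 0; H1: μ_d ≠ 0 (paired t-test on the differences, two-sided).
t = d̄/(s_d/√n) = 2.126/(5.352/√37) = 2.42
df = n − 1 = 36
Two-sided p-value ≈ 0.021
Since p ≈ 0.021 < α = 0.05, reject H0; the evidence is statistically significant.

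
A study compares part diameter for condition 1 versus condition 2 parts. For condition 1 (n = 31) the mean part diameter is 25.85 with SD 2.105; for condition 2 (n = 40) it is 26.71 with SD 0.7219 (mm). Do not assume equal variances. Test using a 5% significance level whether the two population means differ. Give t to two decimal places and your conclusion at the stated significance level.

Let group 1 = condition 1, group 2 = condition 2. H0: μ_1 = μ_2; H1: μ_1 ≠ μ_2 (Welch's two-sample t-test, two-sided).
t = (x̄_1 − x̄_2)/√(s_1²/n_1 + s_2²/n_2) = (25.85 − 26.71)/√(2.105²/31 + 0.7219²/40) = -2.18
Welch–Satterthwaite df ≈ 35.49
Two-sided p-value ≈ 0.0362
Since p ≈ 0.0362 < α = 0.05, reject H0; the data support H1.

t = -2.18; reject H0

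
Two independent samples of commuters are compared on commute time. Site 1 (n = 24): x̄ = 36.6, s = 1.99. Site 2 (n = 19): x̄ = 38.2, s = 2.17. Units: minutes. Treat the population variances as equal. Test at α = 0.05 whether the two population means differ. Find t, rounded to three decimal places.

Let group 1 = site 1, group 2 = site 2. H0: μ_1 = μ_2; H1: μ_1 ≠ μ_2 (two-sample pooled-variance t-test, two-sided).
s_p² = [(24−1)·1.99² + (19−1)·2.17²]/(24+19−2) = 4.28884
t = (36.6 − 38.2)/√[4.28884·(1/24 + 1/19)] = -2.516
df = n₁ + n₂ − 2 = 41
Two-sided p-value ≈ 0.0159
Since p ≈ 0.0159 < α = 0.05, reject H0; the evidence is statistically significant.

-2.516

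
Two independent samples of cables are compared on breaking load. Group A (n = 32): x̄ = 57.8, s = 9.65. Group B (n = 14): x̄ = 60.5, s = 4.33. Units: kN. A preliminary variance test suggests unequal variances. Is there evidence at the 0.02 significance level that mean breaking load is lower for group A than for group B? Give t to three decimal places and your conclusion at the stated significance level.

t = -1.310; fail to reject H0

Let group 1 = group A, group 2 = group B. H0: μ_1 = μ_2; H1: μ_1 < μ_2 (Welch's two-sample t-test, left-tailed).
t = (x̄_1 − x̄_2)/√(s_1²/n_1 + s_2²/n_2) = (57.8 − 60.5)/√(9.65²/32 + 4.33²/14) = -1.310
Welch–Satterthwaite df ≈ 43.92
p-value = P(T ≤ -1.310) ≈ 0.0985
Since p ≈ 0.0985 > α = 0.02, fail to reject H0; the evidence is not statistically significant.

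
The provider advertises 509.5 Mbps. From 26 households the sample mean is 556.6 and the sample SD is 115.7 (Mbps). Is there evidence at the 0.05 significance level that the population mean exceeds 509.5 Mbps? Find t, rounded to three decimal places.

2.076

H0: μ = 509.5; H1: μ > 509.5 (one-sample t-test, right-tailed).
t = (x̄ − μ₀)/(s/√n) = (556.6 − 509.5)/(115.7/√26) = 2.076
df = n − 1 = 25
p-value = P(T ≥ 2.076) ≈ 0.0242
Since p ≈ 0.0242 < α = 0.05, reject H0; the data support H1.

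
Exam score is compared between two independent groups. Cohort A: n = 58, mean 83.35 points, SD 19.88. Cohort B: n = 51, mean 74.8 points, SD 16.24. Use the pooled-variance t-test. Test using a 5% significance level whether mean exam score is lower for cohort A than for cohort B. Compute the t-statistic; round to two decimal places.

Let group 1 = cohort A, group 2 = cohort B. H0: μ_1 = μ_2; H1: μ_1 < μ_2 (two-sample pooled-variance t-test, left-tailed).
s_p² = [(58−1)·19.88² + (51−1)·16.24²]/(58+51−2) = 333.777
t = (83.35 − 74.8)/√[333.777·(1/58 + 1/51)] = 2.44
df = n₁ + n₂ − 2 = 107
p-value = P(T ≤ 2.44) ≈ 0.9918
Since p ≈ 0.9918 > α = 0.05, fail to reject H0; the data do not provide sufficient evidence against H0.

2.44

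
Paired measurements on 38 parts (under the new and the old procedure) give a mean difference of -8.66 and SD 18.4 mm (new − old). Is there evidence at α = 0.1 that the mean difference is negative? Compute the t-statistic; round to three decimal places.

H0: μ_d = 0; H1: μ_d < 0 (paired t-test on the differences, left-tailed).
t = d̄/(s_d/√n) = -8.66/(18.4/√38) = -2.901
df = n − 1 = 37
p-value = P(T ≤ -2.901) ≈ 0.003
Since p ≈ 0.003 < α = 0.1, reject H0; the evidence is statistically significant.

-2.901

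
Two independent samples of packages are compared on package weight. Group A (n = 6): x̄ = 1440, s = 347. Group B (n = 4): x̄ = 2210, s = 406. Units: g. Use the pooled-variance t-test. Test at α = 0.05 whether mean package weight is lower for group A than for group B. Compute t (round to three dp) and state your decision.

t = -3.222; reject H0

Let group 1 = group A, group 2 = group B. H0: μ_1 = μ_2; H1: μ_1 < μ_2 (two-sample pooled-variance t-test, left-tailed).
s_p² = [(6−1)·347² + (4−1)·406²]/(6+4−2) = 137069
t = (1440 − 2210)/√[137069·(1/6 + 1/4)] = -3.222
df = n₁ + n₂ − 2 = 8
p-value = P(T ≤ -3.222) ≈ 0.006
Since p ≈ 0.006 < α = 0.05, reject H0; the data support H1.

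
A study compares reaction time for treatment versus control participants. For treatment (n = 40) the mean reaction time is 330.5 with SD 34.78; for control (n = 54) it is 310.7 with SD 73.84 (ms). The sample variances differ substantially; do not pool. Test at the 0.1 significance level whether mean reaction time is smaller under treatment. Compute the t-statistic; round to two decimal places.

1.73

Let group 1 = treatment, group 2 = control. H0: μ_1 = μ_2; H1: μ_1 < μ_2 (Welch's two-sample t-test, left-tailed).
t = (x̄_1 − x̄_2)/√(s_1²/n_1 + s_2²/n_2) = (330.5 − 310.7)/√(34.78²/40 + 73.84²/54) = 1.73
Welch–Satterthwaite df ≈ 79.78
p-value = P(T ≤ 1.73) ≈ 0.956
Since p ≈ 0.956 > α = 0.1, fail to reject H0; the data do not provide sufficient evidence against H0.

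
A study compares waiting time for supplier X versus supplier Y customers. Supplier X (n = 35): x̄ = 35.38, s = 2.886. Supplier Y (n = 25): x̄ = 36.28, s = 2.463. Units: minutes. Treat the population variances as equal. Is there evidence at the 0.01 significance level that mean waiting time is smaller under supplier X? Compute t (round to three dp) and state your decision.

t = -1.264; fail to reject H0

Let group 1 = supplier X, group 2 = supplier Y. H0: μ_1 = μ_2; H1: μ_1 < μ_2 (two-sample pooled-variance t-test, left-tailed).
s_p² = [(35−1)·2.886² + (25−1)·2.463²]/(35+25−2) = 7.39274
t = (35.38 − 36.28)/√[7.39274·(1/35 + 1/25)] = -1.264
df = n₁ + n₂ − 2 = 58
p-value = P(T ≤ -1.264) ≈ 0.1056
Since p ≈ 0.1056 > α = 0.01, fail to reject H0; the evidence is not statistically significant.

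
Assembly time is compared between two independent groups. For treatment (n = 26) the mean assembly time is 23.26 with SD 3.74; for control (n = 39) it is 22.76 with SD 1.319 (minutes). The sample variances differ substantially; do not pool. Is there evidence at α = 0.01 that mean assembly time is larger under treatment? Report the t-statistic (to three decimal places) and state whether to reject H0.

t = 0.655; fail to reject H0

Let group 1 = treatment, group 2 = control. H0: μ_1 = μ_2; H1: μ_1 > μ_2 (Welch's two-sample t-test, right-tailed).
t = (x̄_1 − x̄_2)/√(s_1²/n_1 + s_2²/n_2) = (23.26 − 22.76)/√(3.74²/26 + 1.319²/39) = 0.655
Welch–Satterthwaite df ≈ 29.19
p-value = P(T ≥ 0.655) ≈ 0.259
Since p ≈ 0.259 > α = 0.01, fail to reject H0; the evidence is not statistically significant.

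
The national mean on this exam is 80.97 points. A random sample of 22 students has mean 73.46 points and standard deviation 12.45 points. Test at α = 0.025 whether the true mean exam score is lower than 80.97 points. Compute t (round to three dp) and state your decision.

H0: μ = 80.97; H1: μ < 80.97 (one-sample t-test, left-tailed).
t = (x̄ − μ₀)/(s/√n) = (73.46 − 80.97)/(12.45/√22) = -2.829
df = n − 1 = 21
p-value = P(T ≤ -2.829) ≈ 0.005
Since p ≈ 0.005 < α = 0.025, reject H0; the evidence is statistically significant.

t = -2.829; reject H0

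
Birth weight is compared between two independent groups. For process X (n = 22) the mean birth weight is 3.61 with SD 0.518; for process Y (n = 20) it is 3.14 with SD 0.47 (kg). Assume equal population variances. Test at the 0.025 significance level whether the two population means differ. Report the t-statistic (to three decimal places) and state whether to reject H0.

Let group 1 = process X, group 2 = process Y. H0: μ_1 = μ_2; H1: μ_1 ≠ μ_2 (two-sample pooled-variance t-test, two-sided).
s_p² = [(22−1)·0.518² + (20−1)·0.47²]/(22+20−2) = 0.245798
t = (3.61 − 3.14)/√[0.245798·(1/22 + 1/20)] = 3.068
df = n₁ + n₂ − 2 = 40
Two-sided p-value ≈ 0.0039
Since p ≈ 0.0039 < α = 0.025, reject H0; the data support H1.

t = 3.068; reject H0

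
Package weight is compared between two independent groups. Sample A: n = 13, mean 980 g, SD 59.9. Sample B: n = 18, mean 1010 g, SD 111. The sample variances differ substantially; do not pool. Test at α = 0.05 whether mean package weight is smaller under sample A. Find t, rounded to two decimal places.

Let group 1 = sample A, group 2 = sample B. H0: μ_1 = μ_2; H1: μ_1 < μ_2 (Welch's two-sample t-test, left-tailed).
t = (x̄_1 − x̄_2)/√(s_1²/n_1 + s_2²/n_2) = (980 − 1010)/√(59.9²/13 + 111²/18) = -0.97
Welch–Satterthwaite df ≈ 27.21
p-value = P(T ≤ -0.97) ≈ 0.171
Since p ≈ 0.171 > α = 0.05, fail to reject H0; the evidence is not statistically significant.

-0.97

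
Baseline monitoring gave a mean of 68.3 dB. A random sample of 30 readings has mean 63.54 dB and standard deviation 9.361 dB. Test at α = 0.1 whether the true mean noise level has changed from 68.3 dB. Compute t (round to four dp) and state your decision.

H0: μ = 68.3; H1: μ ≠ 68.3 (one-sample t-test, two-sided).
t = (x̄ − μ₀)/(s/√n) = (63.54 − 68.3)/(9.361/√30) = -2.7851
df = n − 1 = 29
Two-sided p-value ≈ 0.0093
Since p ≈ 0.0093 < α = 0.1, reject H0; the data support H1.

t = -2.7851; reject H0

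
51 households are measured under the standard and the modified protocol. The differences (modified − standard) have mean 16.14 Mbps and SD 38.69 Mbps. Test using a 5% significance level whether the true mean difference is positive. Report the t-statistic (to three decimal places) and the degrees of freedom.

t = 2.979, df = 50

H0: μ_d = 0; H1: μ_d > 0 (paired t-test on the differences, right-tailed).
t = d̄/(s_d/√n) = 16.14/(38.69/√51) = 2.979
df = n − 1 = 50
p-value = P(T ≥ 2.979) ≈ 0.002
Since p ≈ 0.002 < α = 0.05, reject H0; the evidence is statistically significant.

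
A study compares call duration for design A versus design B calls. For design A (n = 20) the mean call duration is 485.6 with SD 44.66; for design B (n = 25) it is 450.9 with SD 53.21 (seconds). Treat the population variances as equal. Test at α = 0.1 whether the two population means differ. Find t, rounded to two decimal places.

Let group 1 = design A, group 2 = design B. H0: μ_1 = μ_2; H1: μ_1 ≠ μ_2 (two-sample pooled-variance t-test, two-sided).
s_p² = [(20−1)·44.66² + (25−1)·53.21²]/(20+25−2) = 2461.56
t = (485.6 − 450.9)/√[2461.56·(1/20 + 1/25)] = 2.33
df = n₁ + n₂ − 2 = 43
Two-sided p-value ≈ 0.0245
Since p ≈ 0.0245 < α = 0.1, reject H0; the evidence is statistically significant.

2.33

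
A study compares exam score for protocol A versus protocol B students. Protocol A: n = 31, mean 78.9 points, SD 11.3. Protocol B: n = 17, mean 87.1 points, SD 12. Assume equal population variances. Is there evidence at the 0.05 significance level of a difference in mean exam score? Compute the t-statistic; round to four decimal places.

-2.3528

Let group 1 = protocol A, group 2 = protocol B. H0: μ_1 = μ_2; H1: μ_1 ≠ μ_2 (two-sample pooled-variance t-test, two-sided).
s_p² = [(31−1)·11.3² + (17−1)·12²]/(31+17−2) = 133.363
t = (78.9 − 87.1)/√[133.363·(1/31 + 1/17)] = -2.3528
df = n₁ + n₂ − 2 = 46
Two-sided p-value ≈ 0.0230
Since p ≈ 0.0230 < α = 0.05, reject H0; the data support H1.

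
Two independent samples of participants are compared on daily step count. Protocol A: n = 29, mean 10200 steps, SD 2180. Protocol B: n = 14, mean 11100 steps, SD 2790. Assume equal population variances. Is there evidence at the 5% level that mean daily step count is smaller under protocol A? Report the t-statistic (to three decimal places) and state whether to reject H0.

t = -1.157; fail to reject H0

Let group 1 = protocol A, group 2 = protocol B. H0: μ_1 = μ_2; H1: μ_1 < μ_2 (two-sample pooled-variance t-test, left-tailed).
s_p² = [(29−1)·2180² + (14−1)·2790²]/(29+14−2) = 5713670
t = (10200 − 11100)/√[5713670·(1/29 + 1/14)] = -1.157
df = n₁ + n₂ − 2 = 41
p-value = P(T ≤ -1.157) ≈ 0.127
Since p ≈ 0.127 > α = 0.05, fail to reject H0; the evidence is not statistically significant.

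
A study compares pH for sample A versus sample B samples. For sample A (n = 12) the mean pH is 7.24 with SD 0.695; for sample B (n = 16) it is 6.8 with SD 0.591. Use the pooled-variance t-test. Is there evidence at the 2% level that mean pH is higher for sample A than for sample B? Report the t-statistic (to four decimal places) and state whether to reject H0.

t = 1.8086; fail to reject H0

Let group 1 = sample A, group 2 = sample B. H0: μ_1 = μ_2; H1: μ_1 > μ_2 (two-sample pooled-variance t-test, right-tailed).
s_p² = [(12−1)·0.695² + (16−1)·0.591²]/(12+16−2) = 0.405865
t = (7.24 − 6.8)/√[0.405865·(1/12 + 1/16)] = 1.8086
df = n₁ + n₂ − 2 = 26
p-value = P(T ≥ 1.8086) ≈ 0.0410
Since p ≈ 0.0410 > α = 0.02, fail to reject H0; the data do not provide sufficient evidence against H0.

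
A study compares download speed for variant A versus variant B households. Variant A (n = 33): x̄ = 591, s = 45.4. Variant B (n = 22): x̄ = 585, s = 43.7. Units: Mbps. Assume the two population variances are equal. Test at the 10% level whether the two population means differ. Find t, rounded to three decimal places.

Let group 1 = variant A, group 2 = variant B. H0: μ_1 = μ_2; H1: μ_1 ≠ μ_2 (two-sample pooled-variance t-test, two-sided).
s_p² = [(33−1)·45.4² + (22−1)·43.7²]/(33+22−2) = 2001.14
t = (591 − 585)/√[2001.14·(1/33 + 1/22)] = 0.487
df = n₁ + n₂ − 2 = 53
Two-sided p-value ≈ 0.6281
Since p ≈ 0.6281 > α = 0.1, fail to reject H0; the evidence is not statistically significant.

0.487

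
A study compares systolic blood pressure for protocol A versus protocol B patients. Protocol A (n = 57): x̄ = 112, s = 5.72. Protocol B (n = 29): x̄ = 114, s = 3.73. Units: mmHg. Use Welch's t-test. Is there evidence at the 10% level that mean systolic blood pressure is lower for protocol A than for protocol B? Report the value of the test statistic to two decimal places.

Let group 1 = protocol A, group 2 = protocol B. H0: μ_1 = μ_2; H1: μ_1 < μ_2 (Welch's two-sample t-test, left-tailed).
t = (x̄_1 − x̄_2)/√(s_1²/n_1 + s_2²/n_2) = (112 − 114)/√(5.72²/57 + 3.73²/29) = -1.95
Welch–Satterthwaite df ≈ 78.73
p-value = P(T ≤ -1.95) ≈ 0.0275
Since p ≈ 0.0275 < α = 0.1, reject H0; the evidence is statistically significant.

-1.95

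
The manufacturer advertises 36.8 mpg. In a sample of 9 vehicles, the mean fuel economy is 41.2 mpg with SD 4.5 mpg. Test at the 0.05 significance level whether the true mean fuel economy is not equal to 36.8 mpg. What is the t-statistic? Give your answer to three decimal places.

2.933

H0: μ = 36.8; H1: μ ≠ 36.8 (one-sample t-test, two-sided).
t = (x̄ − μ₀)/(s/√n) = (41.2 − 36.8)/(4.5/√9) = 2.933
df = n − 1 = 8
Two-sided p-value ≈ 0.019
Since p ≈ 0.019 < α = 0.05, reject H0; the evidence is statistically significant.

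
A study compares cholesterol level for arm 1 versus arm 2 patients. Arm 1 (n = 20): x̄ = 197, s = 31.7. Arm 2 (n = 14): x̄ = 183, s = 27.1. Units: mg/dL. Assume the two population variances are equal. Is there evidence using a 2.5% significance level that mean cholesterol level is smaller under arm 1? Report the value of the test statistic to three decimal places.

Let group 1 = arm 1, group 2 = arm 2. H0: μ_1 = μ_2; H1: μ_1 < μ_2 (two-sample pooled-variance t-test, left-tailed).
s_p² = [(20−1)·31.7² + (14−1)·27.1²]/(20+14−2) = 895.008
t = (197 − 183)/√[895.008·(1/20 + 1/14)] = 1.343
df = n₁ + n₂ − 2 = 32
p-value = P(T ≤ 1.343) ≈ 0.906
Since p ≈ 0.906 > α = 0.025, fail to reject H0; the data do not provide sufficient evidence against H0.

1.343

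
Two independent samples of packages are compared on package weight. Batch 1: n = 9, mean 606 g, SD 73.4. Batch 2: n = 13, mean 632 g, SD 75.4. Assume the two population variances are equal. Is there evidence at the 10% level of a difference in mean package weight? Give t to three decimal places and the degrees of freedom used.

Let group 1 = batch 1, group 2 = batch 2. H0: μ_1 = μ_2; H1: μ_1 ≠ μ_2 (two-sample pooled-variance t-test, two-sided).
s_p² = [(9−1)·73.4² + (13−1)·75.4²]/(9+13−2) = 5566.12
t = (606 − 632)/√[5566.12·(1/9 + 1/13)] = -0.804
df = n₁ + n₂ − 2 = 20
Two-sided p-value ≈ 0.4310
Since p ≈ 0.4310 > α = 0.1, fail to reject H0; the data do not provide sufficient evidence against H0.

t = -0.804, df = 20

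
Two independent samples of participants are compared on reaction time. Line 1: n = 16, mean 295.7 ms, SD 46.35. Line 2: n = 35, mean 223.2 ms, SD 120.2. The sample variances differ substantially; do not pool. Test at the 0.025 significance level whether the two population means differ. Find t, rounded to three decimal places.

3.100

Let group 1 = line 1, group 2 = line 2. H0: μ_1 = μ_2; H1: μ_1 ≠ μ_2 (Welch's two-sample t-test, two-sided).
t = (x̄_1 − x̄_2)/√(s_1²/n_1 + s_2²/n_2) = (295.7 − 223.2)/√(46.35²/16 + 120.2²/35) = 3.100
Welch–Satterthwaite df ≈ 48.16
Two-sided p-value ≈ 0.0032
Since p ≈ 0.0032 < α = 0.025, reject H0; the data support H1.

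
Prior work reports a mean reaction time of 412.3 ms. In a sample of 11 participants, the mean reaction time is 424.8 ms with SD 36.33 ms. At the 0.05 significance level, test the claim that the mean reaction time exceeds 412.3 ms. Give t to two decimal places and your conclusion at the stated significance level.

H0: μ = 412.3; H1: μ > 412.3 (one-sample t-test, right-tailed).
t = (x̄ − μ₀)/(s/√n) = (424.8 − 412.3)/(36.33/√11) = 1.14
df = n − 1 = 10
p-value = P(T ≥ 1.14) ≈ 0.1402
Since p ≈ 0.1402 > α = 0.05, fail to reject H0; the evidence is not statistically significant.

t = 1.14; fail to reject H0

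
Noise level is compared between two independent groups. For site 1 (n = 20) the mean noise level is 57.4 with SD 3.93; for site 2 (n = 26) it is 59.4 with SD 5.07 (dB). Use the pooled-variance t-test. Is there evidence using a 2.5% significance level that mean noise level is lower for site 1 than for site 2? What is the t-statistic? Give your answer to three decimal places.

-1.458

Let group 1 = site 1, group 2 = site 2. H0: μ_1 = μ_2; H1: μ_1 < μ_2 (two-sample pooled-variance t-test, left-tailed).
s_p² = [(20−1)·3.93² + (26−1)·5.07²]/(20+26−2) = 21.2744
t = (57.4 − 59.4)/√[21.2744·(1/20 + 1/26)] = -1.458
df = n₁ + n₂ − 2 = 44
p-value = P(T ≤ -1.458) ≈ 0.076
Since p ≈ 0.076 > α = 0.025, fail to reject H0; the evidence is not statistically significant.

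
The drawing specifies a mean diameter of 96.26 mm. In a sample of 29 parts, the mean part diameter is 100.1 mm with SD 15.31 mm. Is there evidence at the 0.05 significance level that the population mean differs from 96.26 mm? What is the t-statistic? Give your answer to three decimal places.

1.351

H0: μ = 96.26; H1: μ ≠ 96.26 (one-sample t-test, two-sided).
t = (x̄ − μ₀)/(s/√n) = (100.1 − 96.26)/(15.31/√29) = 1.351
df = n − 1 = 28
Two-sided p-value ≈ 0.1876
Since p ≈ 0.1876 > α = 0.05, fail to reject H0; the evidence is not statistically significant.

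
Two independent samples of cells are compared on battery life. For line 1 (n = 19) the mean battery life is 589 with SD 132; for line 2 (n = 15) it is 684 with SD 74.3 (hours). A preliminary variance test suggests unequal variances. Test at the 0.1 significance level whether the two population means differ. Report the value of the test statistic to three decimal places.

Let group 1 = line 1, group 2 = line 2. H0: μ_1 = μ_2; H1: μ_1 ≠ μ_2 (Welch's two-sample t-test, two-sided).
t = (x̄_1 − x̄_2)/√(s_1²/n_1 + s_2²/n_2) = (589 − 684)/√(132²/19 + 74.3²/15) = -2.650
Welch–Satterthwaite df ≈ 29.28
Two-sided p-value ≈ 0.013
Since p ≈ 0.013 < α = 0.1, reject H0; the evidence is statistically significant.

-2.650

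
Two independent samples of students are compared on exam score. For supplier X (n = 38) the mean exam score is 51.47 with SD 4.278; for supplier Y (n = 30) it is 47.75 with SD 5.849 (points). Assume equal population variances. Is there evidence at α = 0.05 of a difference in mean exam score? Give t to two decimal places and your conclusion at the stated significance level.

Let group 1 = supplier X, group 2 = supplier Y. H0: μ_1 = μ_2; H1: μ_1 ≠ μ_2 (two-sample pooled-variance t-test, two-sided).
s_p² = [(38−1)·4.278² + (30−1)·5.849²]/(38+30−2) = 25.2918
t = (51.47 − 47.75)/√[25.2918·(1/38 + 1/30)] = 3.03
df = n₁ + n₂ − 2 = 66
Two-sided p-value ≈ 0.0035
Since p ≈ 0.0035 < α = 0.05, reject H0; the data support H1.

t = 3.03; reject H0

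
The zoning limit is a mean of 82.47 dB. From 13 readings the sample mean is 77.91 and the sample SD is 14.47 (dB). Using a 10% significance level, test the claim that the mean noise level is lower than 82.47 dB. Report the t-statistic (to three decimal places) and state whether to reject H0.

H0: μ = 82.47; H1: μ < 82.47 (one-sample t-test, left-tailed).
t = (x̄ − μ₀)/(s/√n) = (77.91 − 82.47)/(14.47/√13) = -1.136
df = n − 1 = 12
p-value = P(T ≤ -1.136) ≈ 0.1390
Since p ≈ 0.1390 > α = 0.1, fail to reject H0; the data do not provide sufficient evidence against H0.

t = -1.136; fail to reject H0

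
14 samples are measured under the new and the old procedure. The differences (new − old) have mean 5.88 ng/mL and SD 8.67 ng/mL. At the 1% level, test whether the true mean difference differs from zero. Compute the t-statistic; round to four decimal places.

H0: μ_d = 0; H1: μ_d ≠ 0 (paired t-test on the differences, two-sided).
t = d̄/(s_d/√n) = 5.88/(8.67/√14) = 2.5376
df = n − 1 = 13
Two-sided p-value ≈ 0.025
Since p ≈ 0.025 > α = 0.01, fail to reject H0; the data do not provide sufficient evidence against H0.

2.5376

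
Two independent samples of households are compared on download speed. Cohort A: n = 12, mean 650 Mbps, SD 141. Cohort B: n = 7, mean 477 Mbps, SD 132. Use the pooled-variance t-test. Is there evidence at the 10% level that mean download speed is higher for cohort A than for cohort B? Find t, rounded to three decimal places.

Let group 1 = cohort A, group 2 = cohort B. H0: μ_1 = μ_2; H1: μ_1 > μ_2 (two-sample pooled-variance t-test, right-tailed).
s_p² = [(12−1)·141² + (7−1)·132²]/(12+7−2) = 19013.8
t = (650 − 477)/√[19013.8·(1/12 + 1/7)] = 2.638
df = n₁ + n₂ − 2 = 17
p-value = P(T ≥ 2.638) ≈ 0.0086
Since p ≈ 0.0086 < α = 0.1, reject H0; the data support H1.

2.638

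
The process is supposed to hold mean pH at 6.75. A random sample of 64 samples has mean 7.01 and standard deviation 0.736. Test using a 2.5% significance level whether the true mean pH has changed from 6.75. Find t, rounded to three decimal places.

2.826

H0: μ = 6.75; H1: μ ≠ 6.75 (one-sample t-test, two-sided).
t = (x̄ − μ₀)/(s/√n) = (7.01 − 6.75)/(0.736/√64) = 2.826
df = n − 1 = 63
Two-sided p-value ≈ 0.0063
Since p ≈ 0.0063 < α = 0.025, reject H0; the data support H1.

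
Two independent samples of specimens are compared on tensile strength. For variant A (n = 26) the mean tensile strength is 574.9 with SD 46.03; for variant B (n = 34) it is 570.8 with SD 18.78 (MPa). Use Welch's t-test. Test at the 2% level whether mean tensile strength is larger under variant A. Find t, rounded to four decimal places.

0.4278

Let group 1 = variant A, group 2 = variant B. H0: μ_1 = μ_2; H1: μ_1 > μ_2 (Welch's two-sample t-test, right-tailed).
t = (x̄_1 − x̄_2)/√(s_1²/n_1 + s_2²/n_2) = (574.9 − 570.8)/√(46.03²/26 + 18.78²/34) = 0.4278
Welch–Satterthwaite df ≈ 31.38
p-value = P(T ≥ 0.4278) ≈ 0.336
Since p ≈ 0.336 > α = 0.02, fail to reject H0; the data do not provide sufficient evidence against H0.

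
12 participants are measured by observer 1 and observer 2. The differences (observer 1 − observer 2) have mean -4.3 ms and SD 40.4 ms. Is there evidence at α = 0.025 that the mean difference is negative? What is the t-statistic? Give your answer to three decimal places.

-0.369

H0: μ_d = 0; H1: μ_d < 0 (paired t-test on the differences, left-tailed).
t = d̄/(s_d/√n) = -4.3/(40.4/√12) = -0.369
df = n − 1 = 11
p-value = P(T ≤ -0.369) ≈ 0.3597
Since p ≈ 0.3597 > α = 0.025, fail to reject H0; the data do not provide sufficient evidence against H0.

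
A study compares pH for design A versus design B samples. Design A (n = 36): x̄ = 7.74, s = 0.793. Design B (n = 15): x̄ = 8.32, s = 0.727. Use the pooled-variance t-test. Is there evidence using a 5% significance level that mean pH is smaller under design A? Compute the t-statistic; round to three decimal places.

Let group 1 = design A, group 2 = design B. H0: μ_1 = μ_2; H1: μ_1 < μ_2 (two-sample pooled-variance t-test, left-tailed).
s_p² = [(36−1)·0.793² + (15−1)·0.727²]/(36+15−2) = 0.600186
t = (7.74 − 8.32)/√[0.600186·(1/36 + 1/15)] = -2.436
df = n₁ + n₂ − 2 = 49
p-value = P(T ≤ -2.436) ≈ 0.0093
Since p ≈ 0.0093 < α = 0.05, reject H0; the data support H1.

-2.436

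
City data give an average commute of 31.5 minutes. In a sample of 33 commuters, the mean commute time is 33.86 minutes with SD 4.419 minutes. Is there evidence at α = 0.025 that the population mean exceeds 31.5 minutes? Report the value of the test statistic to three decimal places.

3.068

H0: μ = 31.5; H1: μ > 31.5 (one-sample t-test, right-tailed).
t = (x̄ − μ₀)/(s/√n) = (33.86 − 31.5)/(4.419/√33) = 3.068
df = n − 1 = 32
p-value = P(T ≥ 3.068) ≈ 0.002
Since p ≈ 0.002 < α = 0.025, reject H0; the data support H1.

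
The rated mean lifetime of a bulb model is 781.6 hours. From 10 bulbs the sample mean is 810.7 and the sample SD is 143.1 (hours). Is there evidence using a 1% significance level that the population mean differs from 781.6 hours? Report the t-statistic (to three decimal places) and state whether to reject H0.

H0: μ = 781.6; H1: μ ≠ 781.6 (one-sample t-test, two-sided).
t = (x̄ − μ₀)/(s/√n) = (810.7 − 781.6)/(143.1/√10) = 0.643
df = n − 1 = 9
Two-sided p-value ≈ 0.5362
Since p ≈ 0.5362 > α = 0.01, fail to reject H0; the evidence is not statistically significant.

t = 0.643; fail to reject H0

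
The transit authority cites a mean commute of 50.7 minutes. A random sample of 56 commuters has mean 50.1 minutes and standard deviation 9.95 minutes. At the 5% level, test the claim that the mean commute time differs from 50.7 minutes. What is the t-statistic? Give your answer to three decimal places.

H0: μ = 50.7; H1: μ ≠ 50.7 (one-sample t-test, two-sided).
t = (x̄ − μ₀)/(s/√n) = (50.1 − 50.7)/(9.95/√56) = -0.451
df = n − 1 = 55
Two-sided p-value ≈ 0.654
Since p ≈ 0.654 > α = 0.05, fail to reject H0; the data do not provide sufficient evidence against H0.

-0.451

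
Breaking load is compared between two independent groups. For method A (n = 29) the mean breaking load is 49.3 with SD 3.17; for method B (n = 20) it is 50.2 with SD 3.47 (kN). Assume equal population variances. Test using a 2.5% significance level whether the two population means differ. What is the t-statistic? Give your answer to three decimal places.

-0.940

Let group 1 = method A, group 2 = method B. H0: μ_1 = μ_2; H1: μ_1 ≠ μ_2 (two-sample pooled-variance t-test, two-sided).
s_p² = [(29−1)·3.17² + (20−1)·3.47²]/(29+20−2) = 10.8542
t = (49.3 − 50.2)/√[10.8542·(1/29 + 1/20)] = -0.940
df = n₁ + n₂ − 2 = 47
Two-sided p-value ≈ 0.352
Since p ≈ 0.352 > α = 0.025, fail to reject H0; the evidence is not statistically significant.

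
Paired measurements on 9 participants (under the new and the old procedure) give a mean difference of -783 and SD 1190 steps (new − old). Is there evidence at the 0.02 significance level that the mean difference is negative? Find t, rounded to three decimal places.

H0: μ_d = 0; H1: μ_d < 0 (paired t-test on the differences, left-tailed).
t = d̄/(s_d/√n) = -783/(1190/√9) = -1.974
df = n − 1 = 8
p-value = P(T ≤ -1.974) ≈ 0.042
Since p ≈ 0.042 > α = 0.02, fail to reject H0; the data do not provide sufficient evidence against H0.

-1.974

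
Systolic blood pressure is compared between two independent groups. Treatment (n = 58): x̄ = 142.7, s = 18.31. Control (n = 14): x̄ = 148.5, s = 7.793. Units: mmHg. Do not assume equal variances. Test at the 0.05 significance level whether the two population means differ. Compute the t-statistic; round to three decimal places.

-1.823

Let group 1 = treatment, group 2 = control. H0: μ_1 = μ_2; H1: μ_1 ≠ μ_2 (Welch's two-sample t-test, two-sided).
t = (x̄_1 − x̄_2)/√(s_1²/n_1 + s_2²/n_2) = (142.7 − 148.5)/√(18.31²/58 + 7.793²/14) = -1.823
Welch–Satterthwaite df ≈ 50.34
Two-sided p-value ≈ 0.074
Since p ≈ 0.074 > α = 0.05, fail to reject H0; the evidence is not statistically significant.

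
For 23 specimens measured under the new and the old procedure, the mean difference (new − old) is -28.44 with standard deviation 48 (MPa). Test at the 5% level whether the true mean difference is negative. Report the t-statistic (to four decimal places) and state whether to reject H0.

t = -2.8415; reject H0

H0: μ_d = 0; H1: μ_d < 0 (paired t-test on the differences, left-tailed).
t = d̄/(s_d/√n) = -28.44/(48/√23) = -2.8415
df = n − 1 = 22
p-value = P(T ≤ -2.8415) ≈ 0.0047
Since p ≈ 0.0047 < α = 0.05, reject H0; the data support H1.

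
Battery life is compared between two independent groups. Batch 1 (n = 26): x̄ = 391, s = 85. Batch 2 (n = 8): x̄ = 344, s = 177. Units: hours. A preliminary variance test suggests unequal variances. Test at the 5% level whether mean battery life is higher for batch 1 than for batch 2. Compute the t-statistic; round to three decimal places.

0.726

Let group 1 = batch 1, group 2 = batch 2. H0: μ_1 = μ_2; H1: μ_1 > μ_2 (Welch's two-sample t-test, right-tailed).
t = (x̄_1 − x̄_2)/√(s_1²/n_1 + s_2²/n_2) = (391 − 344)/√(85²/26 + 177²/8) = 0.726
Welch–Satterthwaite df ≈ 8.02
p-value = P(T ≥ 0.726) ≈ 0.244
Since p ≈ 0.244 > α = 0.05, fail to reject H0; the evidence is not statistically significant.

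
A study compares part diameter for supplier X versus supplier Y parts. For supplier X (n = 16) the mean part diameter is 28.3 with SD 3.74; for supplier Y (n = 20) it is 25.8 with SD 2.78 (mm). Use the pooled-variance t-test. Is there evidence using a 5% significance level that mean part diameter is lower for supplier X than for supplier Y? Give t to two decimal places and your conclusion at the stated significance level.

Let group 1 = supplier X, group 2 = supplier Y. H0: μ_1 = μ_2; H1: μ_1 < μ_2 (two-sample pooled-variance t-test, left-tailed).
s_p² = [(16−1)·3.74² + (20−1)·2.78²]/(16+20−2) = 10.4898
t = (28.3 − 25.8)/√[10.4898·(1/16 + 1/20)] = 2.30
df = n₁ + n₂ − 2 = 34
p-value = P(T ≤ 2.30) ≈ 0.9862
Since p ≈ 0.9862 > α = 0.05, fail to reject H0; the evidence is not statistically significant.

t = 2.30; fail to reject H0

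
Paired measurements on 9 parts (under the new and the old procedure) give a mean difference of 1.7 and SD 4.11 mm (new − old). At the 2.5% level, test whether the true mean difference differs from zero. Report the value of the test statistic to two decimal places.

H0: μ_d = 0; H1: μ_d ≠ 0 (paired t-test on the differences, two-sided).
t = d̄/(s_d/√n) = 1.7/(4.11/√9) = 1.24
df = n − 1 = 8
Two-sided p-value ≈ 0.250
Since p ≈ 0.250 > α = 0.025, fail to reject H0; the data do not provide sufficient evidence against H0.

1.24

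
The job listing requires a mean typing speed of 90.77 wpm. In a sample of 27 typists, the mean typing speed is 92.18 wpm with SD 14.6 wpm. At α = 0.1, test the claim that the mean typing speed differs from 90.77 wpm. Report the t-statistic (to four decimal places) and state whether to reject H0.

H0: μ = 90.77; H1: μ ≠ 90.77 (one-sample t-test, two-sided).
t = (x̄ − μ₀)/(s/√n) = (92.18 − 90.77)/(14.6/√27) = 0.5018
df = n − 1 = 26
Two-sided p-value ≈ 0.6200
Since p ≈ 0.6200 > α = 0.1, fail to reject H0; the data do not provide sufficient evidence against H0.

t = 0.5018; fail to reject H0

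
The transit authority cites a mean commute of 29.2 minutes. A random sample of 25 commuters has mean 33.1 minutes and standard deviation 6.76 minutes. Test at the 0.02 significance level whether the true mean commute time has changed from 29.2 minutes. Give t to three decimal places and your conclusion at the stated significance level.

t = 2.885; reject H0

H0: μ = 29.2; H1: μ ≠ 29.2 (one-sample t-test, two-sided).
t = (x̄ − μ₀)/(s/√n) = (33.1 − 29.2)/(6.76/√25) = 2.885
df = n − 1 = 24
Two-sided p-value ≈ 0.008
Since p ≈ 0.008 < α = 0.02, reject H0; the data support H1.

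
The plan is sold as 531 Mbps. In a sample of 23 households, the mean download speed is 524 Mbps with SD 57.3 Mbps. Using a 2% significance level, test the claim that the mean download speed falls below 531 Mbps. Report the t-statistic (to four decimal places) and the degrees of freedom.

H0: μ = 531; H1: μ < 531 (one-sample t-test, left-tailed).
t = (x̄ − μ₀)/(s/√n) = (524 − 531)/(57.3/√23) = -0.5859
df = n − 1 = 22
p-value = P(T ≤ -0.5859) ≈ 0.282
Since p ≈ 0.282 > α = 0.02, fail to reject H0; the data do not provide sufficient evidence against H0.

t = -0.5859, df = 22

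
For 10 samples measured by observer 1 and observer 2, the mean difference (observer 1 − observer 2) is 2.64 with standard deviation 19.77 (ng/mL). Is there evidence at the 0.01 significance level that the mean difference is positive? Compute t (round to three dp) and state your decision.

H0: μ_d = 0; H1: μ_d > 0 (paired t-test on the differences, right-tailed).
t = d̄/(s_d/√n) = 2.64/(19.77/√10) = 0.422
df = n − 1 = 9
p-value = P(T ≥ 0.422) ≈ 0.3414
Since p ≈ 0.3414 > α = 0.01, fail to reject H0; the evidence is not statistically significant.

t = 0.422; fail to reject H0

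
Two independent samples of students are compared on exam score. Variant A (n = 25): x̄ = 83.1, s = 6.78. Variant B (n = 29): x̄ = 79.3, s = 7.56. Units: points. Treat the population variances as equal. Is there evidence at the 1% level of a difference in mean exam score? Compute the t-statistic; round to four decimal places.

1.9310

Let group 1 = variant A, group 2 = variant B. H0: μ_1 = μ_2; H1: μ_1 ≠ μ_2 (two-sample pooled-variance t-test, two-sided).
s_p² = [(25−1)·6.78² + (29−1)·7.56²]/(25+29−2) = 51.9912
t = (83.1 − 79.3)/√[51.9912·(1/25 + 1/29)] = 1.9310
df = n₁ + n₂ − 2 = 52
Two-sided p-value ≈ 0.0589
Since p ≈ 0.0589 > α = 0.01, fail to reject H0; the evidence is not statistically significant.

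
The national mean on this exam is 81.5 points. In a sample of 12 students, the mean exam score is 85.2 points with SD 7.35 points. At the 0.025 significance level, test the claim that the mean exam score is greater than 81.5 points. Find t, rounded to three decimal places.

H0: μ = 81.5; H1: μ > 81.5 (one-sample t-test, right-tailed).
t = (x̄ − μ₀)/(s/√n) = (85.2 − 81.5)/(7.35/√12) = 1.744
df = n − 1 = 11
p-value = P(T ≥ 1.744) ≈ 0.055
Since p ≈ 0.055 > α = 0.025, fail to reject H0; the evidence is not statistically significant.

1.744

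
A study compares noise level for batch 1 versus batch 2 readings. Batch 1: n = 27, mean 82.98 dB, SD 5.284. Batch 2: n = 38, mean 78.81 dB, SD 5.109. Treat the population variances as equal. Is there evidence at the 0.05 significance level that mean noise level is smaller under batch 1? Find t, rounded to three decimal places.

3.197

Let group 1 = batch 1, group 2 = batch 2. H0: μ_1 = μ_2; H1: μ_1 < μ_2 (two-sample pooled-variance t-test, left-tailed).
s_p² = [(27−1)·5.284² + (38−1)·5.109²]/(27+38−2) = 26.8525
t = (82.98 − 78.81)/√[26.8525·(1/27 + 1/38)] = 3.197
df = n₁ + n₂ − 2 = 63
p-value = P(T ≤ 3.197) ≈ 0.999
Since p ≈ 0.999 > α = 0.05, fail to reject H0; the data do not provide sufficient evidence against H0.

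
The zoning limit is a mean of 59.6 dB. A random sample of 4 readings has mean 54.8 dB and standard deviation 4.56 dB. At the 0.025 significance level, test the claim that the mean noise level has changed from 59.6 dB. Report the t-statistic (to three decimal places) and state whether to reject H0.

H0: μ = 59.6; H1: μ ≠ 59.6 (one-sample t-test, two-sided).
t = (x̄ − μ₀)/(s/√n) = (54.8 − 59.6)/(4.56/√4) = -2.105
df = n − 1 = 3
Two-sided p-value ≈ 0.1259
Since p ≈ 0.1259 > α = 0.025, fail to reject H0; the data do not provide sufficient evidence against H0.

t = -2.105; fail to reject H0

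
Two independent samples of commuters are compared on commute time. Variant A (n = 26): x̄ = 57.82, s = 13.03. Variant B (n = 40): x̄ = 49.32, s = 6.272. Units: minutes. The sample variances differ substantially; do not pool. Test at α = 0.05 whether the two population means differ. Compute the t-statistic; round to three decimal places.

3.101

Let group 1 = variant A, group 2 = variant B. H0: μ_1 = μ_2; H1: μ_1 ≠ μ_2 (Welch's two-sample t-test, two-sided).
t = (x̄_1 − x̄_2)/√(s_1²/n_1 + s_2²/n_2) = (57.82 − 49.32)/√(13.03²/26 + 6.272²/40) = 3.101
Welch–Satterthwaite df ≈ 32.62
Two-sided p-value ≈ 0.0040
Since p ≈ 0.0040 < α = 0.05, reject H0; the data support H1.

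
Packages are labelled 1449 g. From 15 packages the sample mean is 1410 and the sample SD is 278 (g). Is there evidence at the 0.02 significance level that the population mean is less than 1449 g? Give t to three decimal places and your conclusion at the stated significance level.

H0: μ = 1449; H1: μ < 1449 (one-sample t-test, left-tailed).
t = (x̄ − μ₀)/(s/√n) = (1410 − 1449)/(278/√15) = -0.543
df = n − 1 = 14
p-value = P(T ≤ -0.543) ≈ 0.2977
Since p ≈ 0.2977 > α = 0.02, fail to reject H0; the data do not provide sufficient evidence against H0.

t = -0.543; fail to reject H0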